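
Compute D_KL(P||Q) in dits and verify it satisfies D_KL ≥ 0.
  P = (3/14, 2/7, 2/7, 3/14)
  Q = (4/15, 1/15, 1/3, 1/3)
0.1000 dits

KL divergence satisfies the Gibbs inequality: D_KL(P||Q) ≥ 0 for all distributions P, Q.

D_KL(P||Q) = Σ p(x) log(p(x)/q(x))
Term by term:
  x=0: 3/14 × log_10[(3/14)/(4/15)] = -0.0204
  x=1: 2/7 × log_10[(2/7)/(1/15)] = 0.1806
  x=2: 2/7 × log_10[(2/7)/(1/3)] = -0.0191
  x=3: 3/14 × log_10[(3/14)/(1/3)] = -0.0411
D_KL(P||Q) = 0.1000 dits

D_KL(P||Q) = 0.1000 ≥ 0 ✓

This non-negativity is a fundamental property: relative entropy cannot be negative because it measures how different Q is from P.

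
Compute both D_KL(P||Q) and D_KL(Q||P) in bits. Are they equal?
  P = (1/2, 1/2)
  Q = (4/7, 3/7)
D_KL(P||Q) = 0.0149, D_KL(Q||P) = 0.0148

KL divergence is not symmetric: D_KL(P||Q) ≠ D_KL(Q||P) in general.

D_KL(P||Q) = 0.0149 bits
D_KL(Q||P) = 0.0148 bits

No, they are not equal!

This asymmetry is why KL divergence is not a true distance metric.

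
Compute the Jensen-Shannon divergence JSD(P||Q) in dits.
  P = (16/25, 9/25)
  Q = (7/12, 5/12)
0.0007 dits

Jensen-Shannon divergence is:
JSD(P||Q) = 0.5 × D_KL(P||M) + 0.5 × D_KL(Q||M)
where M = 0.5 × (P + Q) is the mixture distribution.

M = 0.5 × (16/25, 9/25) + 0.5 × (7/12, 5/12) = (0.611667, 0.388333)

D_KL(P||M) = 0.0007 dits
D_KL(Q||M) = 0.0007 dits

JSD(P||Q) = 0.5 × 0.0007 + 0.5 × 0.0007 = 0.0007 dits

Unlike KL divergence, JSD is symmetric and bounded: 0 ≤ JSD ≤ log(2).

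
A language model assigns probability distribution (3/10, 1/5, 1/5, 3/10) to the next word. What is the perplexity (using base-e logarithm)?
3.9203

Perplexity is e^H (or exp(H) for natural log).

First, H = -Σ p log p = 1.3662 nats
Perplexity = e^1.3662 = 3.9203

Interpretation: The model's uncertainty is equivalent to choosing uniformly among 3.9 options.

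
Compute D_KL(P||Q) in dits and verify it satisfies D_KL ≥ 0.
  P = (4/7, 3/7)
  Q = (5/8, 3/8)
0.0026 dits

KL divergence satisfies the Gibbs inequality: D_KL(P||Q) ≥ 0 for all distributions P, Q.

D_KL(P||Q) = Σ p(x) log(p(x)/q(x))
Term by term:
  x=0: 4/7 × log_10[(4/7)/(5/8)] = -0.0222
  x=1: 3/7 × log_10[(3/7)/(3/8)] = 0.0249
D_KL(P||Q) = 0.0026 dits

D_KL(P||Q) = 0.0026 ≥ 0 ✓

This non-negativity is a fundamental property: relative entropy cannot be negative because it measures how different Q is from P.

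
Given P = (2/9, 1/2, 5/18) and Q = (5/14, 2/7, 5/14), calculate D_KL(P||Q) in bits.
0.1509 bits

KL divergence: D_KL(P||Q) = Σ p(x) log(p(x)/q(x))

Computing term by term:
  x=0: 2/9 × log_2[(2/9)/(5/14)] = 2/9 × -0.6845 = -0.1521
  x=1: 1/2 × log_2[(1/2)/(2/7)] = 1/2 × 0.8074 = 0.4037
  x=2: 5/18 × log_2[(5/18)/(5/14)] = 5/18 × -0.3626 = -0.1007

D_KL(P||Q) = 0.1509 bits

Note: KL divergence is always non-negative and equals 0 iff P = Q.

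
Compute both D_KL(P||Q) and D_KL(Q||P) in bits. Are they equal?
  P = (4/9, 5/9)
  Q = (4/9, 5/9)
D_KL(P||Q) = 0.0000, D_KL(Q||P) = 0.0000

KL divergence is not symmetric: D_KL(P||Q) ≠ D_KL(Q||P) in general.

D_KL(P||Q) = 0.0000 bits
D_KL(Q||P) = 0.0000 bits

In this case they happen to be equal (to 4 decimal places).

This asymmetry is why KL divergence is not a true distance metric.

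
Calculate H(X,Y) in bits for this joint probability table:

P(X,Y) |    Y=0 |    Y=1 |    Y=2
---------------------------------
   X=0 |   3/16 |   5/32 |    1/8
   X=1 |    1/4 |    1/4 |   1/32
2.4025 bits

Joint entropy is H(X,Y) = -Σ_{x,y} p(x,y) log p(x,y).

Summing over all non-zero entries:
H(X,Y) = -[3/16·log_2(3/16) + 5/32·log_2(5/32) + 1/8·log_2(1/8) + 1/4·log_2(1/4) + 1/4·log_2(1/4) + 1/32·log_2(1/32)]
H(X,Y) = 2.4025 bits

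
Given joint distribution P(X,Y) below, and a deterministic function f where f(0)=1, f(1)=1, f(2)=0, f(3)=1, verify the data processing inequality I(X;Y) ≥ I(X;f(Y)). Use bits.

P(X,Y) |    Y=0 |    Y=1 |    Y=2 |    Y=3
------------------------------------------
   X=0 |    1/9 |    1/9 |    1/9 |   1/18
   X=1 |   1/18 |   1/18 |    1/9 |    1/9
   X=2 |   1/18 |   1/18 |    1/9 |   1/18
I(X;Y) = 0.0432, I(X;f(Y)) = 0.0068, inequality holds: 0.0432 ≥ 0.0068

Data Processing Inequality: For any Markov chain X → Y → Z, we have I(X;Y) ≥ I(X;Z).

Here Z = f(Y) is a deterministic function of Y, forming X → Y → Z.

Original I(X;Y) = 0.0432 bits

After applying f:
P(X,Z) where Z=f(Y):
- P(X,Z=0) = P(X,Y=2)
- P(X,Z=1) = P(X,Y=0) + P(X,Y=1) + P(X,Y=3)

I(X;Z) = I(X;f(Y)) = 0.0068 bits

Verification: 0.0432 ≥ 0.0068 ✓

Information cannot be created by processing; the function f can only lose information about X.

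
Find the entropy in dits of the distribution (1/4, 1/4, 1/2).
0.4515 dits

Shannon entropy is H(X) = -Σ p(x) log p(x).

For P = (1/4, 1/4, 1/2):
H = -1/4 × log_10(1/4) -1/4 × log_10(1/4) -1/2 × log_10(1/2)
H = 0.4515 dits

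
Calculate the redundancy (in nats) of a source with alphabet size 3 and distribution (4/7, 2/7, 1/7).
0.1429 nats

Redundancy measures how far a source is from maximum entropy:
R = H_max - H(X)

Maximum entropy for 3 symbols: H_max = log_e(3) = 1.0986 nats
Actual entropy: H(X) = 0.9557 nats
Redundancy: R = 1.0986 - 0.9557 = 0.1429 nats

This redundancy represents potential for compression: the source could be compressed by 0.1429 nats per symbol.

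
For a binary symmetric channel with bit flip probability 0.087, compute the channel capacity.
0.5736 bits

For a binary symmetric channel (BSC) with error probability p:
Capacity C = 1 - H(p) bits per symbol

where H(p) = -p log₂(p) - (1-p) log₂(1-p) is the binary entropy function.

H(0.087) = 0.4264 bits
C = 1 - 0.4264 = 0.5736 bits per symbol

This means we can reliably transmit up to 0.5736 bits of information per channel use.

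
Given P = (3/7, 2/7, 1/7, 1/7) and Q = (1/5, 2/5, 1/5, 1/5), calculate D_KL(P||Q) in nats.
0.1344 nats

KL divergence: D_KL(P||Q) = Σ p(x) log(p(x)/q(x))

Computing term by term:
  x=0: 3/7 × log_e[(3/7)/(1/5)] = 3/7 × 0.7621 = 0.3266
  x=1: 2/7 × log_e[(2/7)/(2/5)] = 2/7 × -0.3365 = -0.0961
  x=2: 1/7 × log_e[(1/7)/(1/5)] = 1/7 × -0.3365 = -0.0481
  x=3: 1/7 × log_e[(1/7)/(1/5)] = 1/7 × -0.3365 = -0.0481

D_KL(P||Q) = 0.1344 nats

Note: KL divergence is always non-negative and equals 0 iff P = Q.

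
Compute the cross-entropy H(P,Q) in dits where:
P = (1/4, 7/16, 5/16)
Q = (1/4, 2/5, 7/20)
0.4671 dits

Cross-entropy: H(P,Q) = -Σ p(x) log q(x)

Alternatively: H(P,Q) = H(P) + D_KL(P||Q)
H(P) = 0.4654 dits
D_KL(P||Q) = 0.0016 dits

H(P,Q) = 0.4654 + 0.0016 = 0.4671 dits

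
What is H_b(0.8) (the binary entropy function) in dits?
0.2173 dits

The binary entropy function is:
H(p) = -p log(p) - (1-p) log(1-p)

H(0.8) = -0.8 × log_10(0.8) - 0.2 × log_10(0.2)
H(0.8) = 0.2173 dits

Note: Binary entropy is maximized at p=0.5 (H=1 bit) and minimized at p=0 or p=1 (H=0).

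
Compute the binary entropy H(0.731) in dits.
0.2529 dits

The binary entropy function is:
H(p) = -p log(p) - (1-p) log(1-p)

H(0.731) = -0.731 × log_10(0.731) - 0.269 × log_10(0.269)
H(0.731) = 0.2529 dits

Note: Binary entropy is maximized at p=0.5 (H=1 bit) and minimized at p=0 or p=1 (H=0).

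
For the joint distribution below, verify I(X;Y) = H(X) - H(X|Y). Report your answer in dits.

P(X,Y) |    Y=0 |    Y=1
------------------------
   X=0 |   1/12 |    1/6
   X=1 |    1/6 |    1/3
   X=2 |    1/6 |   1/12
I(X;Y) = 0.0185 dits

Mutual information has multiple equivalent forms:
- I(X;Y) = H(X) - H(X|Y)
- I(X;Y) = H(Y) - H(Y|X)
- I(X;Y) = H(X) + H(Y) - H(X,Y)

Computing all quantities:
H(X) = 0.4515, H(Y) = 0.2950, H(X,Y) = 0.7280
H(X|Y) = 0.4330, H(Y|X) = 0.2764

Verification:
H(X) - H(X|Y) = 0.4515 - 0.4330 = 0.0185
H(Y) - H(Y|X) = 0.2950 - 0.2764 = 0.0185
H(X) + H(Y) - H(X,Y) = 0.4515 + 0.2950 - 0.7280 = 0.0185

All forms give I(X;Y) = 0.0185 dits. ✓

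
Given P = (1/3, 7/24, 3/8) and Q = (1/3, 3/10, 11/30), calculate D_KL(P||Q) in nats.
0.0002 nats

KL divergence: D_KL(P||Q) = Σ p(x) log(p(x)/q(x))

Computing term by term:
  x=0: 1/3 × log_e[(1/3)/(1/3)] = 1/3 × 0.0000 = 0.0000
  x=1: 7/24 × log_e[(7/24)/(3/10)] = 7/24 × -0.0282 = -0.0082
  x=2: 3/8 × log_e[(3/8)/(11/30)] = 3/8 × 0.0225 = 0.0084

D_KL(P||Q) = 0.0002 nats

Note: KL divergence is always non-negative and equals 0 iff P = Q.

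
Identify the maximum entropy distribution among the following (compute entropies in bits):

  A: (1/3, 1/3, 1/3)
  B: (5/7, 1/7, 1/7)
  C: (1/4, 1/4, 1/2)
A

For a discrete distribution over n outcomes, entropy is maximized by the uniform distribution.

Computing entropies:
H(A) = 1.5850 bits
H(B) = 1.1488 bits
H(C) = 1.5000 bits

The uniform distribution (where all probabilities equal 1/3) achieves the maximum entropy of log_2(3) = 1.5850 bits.

Distribution A has the highest entropy.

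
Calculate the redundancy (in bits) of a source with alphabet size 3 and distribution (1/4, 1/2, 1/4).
0.0850 bits

Redundancy measures how far a source is from maximum entropy:
R = H_max - H(X)

Maximum entropy for 3 symbols: H_max = log_2(3) = 1.5850 bits
Actual entropy: H(X) = 1.5000 bits
Redundancy: R = 1.5850 - 1.5000 = 0.0850 bits

This redundancy represents potential for compression: the source could be compressed by 0.0850 bits per symbol.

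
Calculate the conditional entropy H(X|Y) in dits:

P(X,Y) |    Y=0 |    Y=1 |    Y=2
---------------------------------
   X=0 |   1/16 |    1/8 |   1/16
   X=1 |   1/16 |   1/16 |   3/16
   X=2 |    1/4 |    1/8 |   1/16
0.4134 dits

Using the chain rule: H(X|Y) = H(X,Y) - H(Y)

First, compute H(X,Y) = 0.8889 dits

Marginal P(Y) = (3/8, 5/16, 5/16)
H(Y) = 0.4755 dits

H(X|Y) = H(X,Y) - H(Y) = 0.8889 - 0.4755 = 0.4134 dits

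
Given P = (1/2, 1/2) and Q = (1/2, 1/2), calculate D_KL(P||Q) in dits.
0.0000 dits

KL divergence: D_KL(P||Q) = Σ p(x) log(p(x)/q(x))

Computing term by term:
  x=0: 1/2 × log_10[(1/2)/(1/2)] = 1/2 × 0.0000 = 0.0000
  x=1: 1/2 × log_10[(1/2)/(1/2)] = 1/2 × 0.0000 = 0.0000

D_KL(P||Q) = 0.0000 dits

Note: KL divergence is always non-negative and equals 0 iff P = Q.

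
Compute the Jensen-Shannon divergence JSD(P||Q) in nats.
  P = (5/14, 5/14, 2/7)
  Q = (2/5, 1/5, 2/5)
0.0166 nats

Jensen-Shannon divergence is:
JSD(P||Q) = 0.5 × D_KL(P||M) + 0.5 × D_KL(Q||M)
where M = 0.5 × (P + Q) is the mixture distribution.

M = 0.5 × (5/14, 5/14, 2/7) + 0.5 × (2/5, 1/5, 2/5) = (0.378571, 0.278571, 12/35)

D_KL(P||M) = 0.0158 nats
D_KL(Q||M) = 0.0174 nats

JSD(P||Q) = 0.5 × 0.0158 + 0.5 × 0.0174 = 0.0166 nats

Unlike KL divergence, JSD is symmetric and bounded: 0 ≤ JSD ≤ log(2).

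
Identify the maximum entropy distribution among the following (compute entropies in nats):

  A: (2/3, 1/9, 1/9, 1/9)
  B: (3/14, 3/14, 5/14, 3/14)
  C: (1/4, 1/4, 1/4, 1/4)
C

For a discrete distribution over n outcomes, entropy is maximized by the uniform distribution.

Computing entropies:
H(A) = 1.0027 nats
H(B) = 1.3580 nats
H(C) = 1.3863 nats

The uniform distribution (where all probabilities equal 1/4) achieves the maximum entropy of log_e(4) = 1.3863 nats.

Distribution C has the highest entropy.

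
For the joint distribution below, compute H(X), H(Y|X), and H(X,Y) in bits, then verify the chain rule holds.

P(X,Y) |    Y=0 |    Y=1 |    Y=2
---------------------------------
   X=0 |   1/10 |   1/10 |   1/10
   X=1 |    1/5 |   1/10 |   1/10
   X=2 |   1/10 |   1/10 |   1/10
H(X,Y) = 3.1219, H(X) = 1.5710, H(Y|X) = 1.5510 (all in bits)

Chain rule: H(X,Y) = H(X) + H(Y|X)

Left side — joint entropy directly:
H(X,Y) = -Σ p(x,y) log p(x,y) = 3.1219 bits

Right side — compute H(Y|X) from the conditional distributions:
P(X) = (3/10, 2/5, 3/10), so H(X) = 1.5710 bits
H(Y|X) = Σ_x P(X=x) · H(Y|X=x):
  P(Y|X=0) = (1/3, 1/3, 1/3), H(Y|X=0) = 1.5850, weight P(X=0) = 3/10
  P(Y|X=1) = (1/2, 1/4, 1/4), H(Y|X=1) = 1.5000, weight P(X=1) = 2/5
  P(Y|X=2) = (1/3, 1/3, 1/3), H(Y|X=2) = 1.5850, weight P(X=2) = 3/10
H(Y|X) = 1.5510 bits

H(X) + H(Y|X) = 1.5710 + 1.5510 = 3.1219 bits

Both sides equal 3.1219 bits. ✓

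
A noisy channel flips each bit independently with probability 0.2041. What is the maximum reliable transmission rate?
0.2699 bits

For a binary symmetric channel (BSC) with error probability p:
Capacity C = 1 - H(p) bits per symbol

where H(p) = -p log₂(p) - (1-p) log₂(1-p) is the binary entropy function.

H(0.2041) = 0.7301 bits
C = 1 - 0.7301 = 0.2699 bits per symbol

This means we can reliably transmit up to 0.2699 bits of information per channel use.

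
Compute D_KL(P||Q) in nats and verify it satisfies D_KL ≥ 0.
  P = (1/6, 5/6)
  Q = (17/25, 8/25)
0.5632 nats

KL divergence satisfies the Gibbs inequality: D_KL(P||Q) ≥ 0 for all distributions P, Q.

D_KL(P||Q) = Σ p(x) log(p(x)/q(x))
Term by term:
  x=0: 1/6 × log_e[(1/6)/(17/25)] = -0.2343
  x=1: 5/6 × log_e[(5/6)/(8/25)] = 0.7976
D_KL(P||Q) = 0.5632 nats

D_KL(P||Q) = 0.5632 ≥ 0 ✓

This non-negativity is a fundamental property: relative entropy cannot be negative because it measures how different Q is from P.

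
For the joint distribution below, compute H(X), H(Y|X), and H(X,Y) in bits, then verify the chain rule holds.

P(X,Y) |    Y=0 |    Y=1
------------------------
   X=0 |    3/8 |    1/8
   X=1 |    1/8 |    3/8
H(X,Y) = 1.8113, H(X) = 1.0000, H(Y|X) = 0.8113 (all in bits)

Chain rule: H(X,Y) = H(X) + H(Y|X)

Left side — joint entropy directly:
H(X,Y) = -Σ p(x,y) log p(x,y) = 1.8113 bits

Right side — compute H(Y|X) from the conditional distributions:
P(X) = (1/2, 1/2), so H(X) = 1.0000 bits
H(Y|X) = Σ_x P(X=x) · H(Y|X=x):
  P(Y|X=0) = (3/4, 1/4), H(Y|X=0) = 0.8113, weight P(X=0) = 1/2
  P(Y|X=1) = (1/4, 3/4), H(Y|X=1) = 0.8113, weight P(X=1) = 1/2
H(Y|X) = 0.8113 bits

H(X) + H(Y|X) = 1.0000 + 0.8113 = 1.8113 bits

Both sides equal 1.8113 bits. ✓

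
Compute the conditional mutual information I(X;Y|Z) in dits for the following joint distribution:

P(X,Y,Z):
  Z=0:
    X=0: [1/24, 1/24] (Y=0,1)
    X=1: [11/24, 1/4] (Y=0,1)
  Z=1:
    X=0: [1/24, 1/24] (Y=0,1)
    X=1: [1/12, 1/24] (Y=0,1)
0.0027 dits

Conditional mutual information: I(X;Y|Z) = H(X|Z) + H(Y|Z) - H(X,Y|Z)

H(Z) = 0.2222
H(X,Z) = 0.3988 → H(X|Z) = 0.1766
H(Y,Z) = 0.5094 → H(Y|Z) = 0.2872
H(X,Y,Z) = 0.6833 → H(X,Y|Z) = 0.4610

I(X;Y|Z) = 0.1766 + 0.2872 - 0.4610 = 0.0027 dits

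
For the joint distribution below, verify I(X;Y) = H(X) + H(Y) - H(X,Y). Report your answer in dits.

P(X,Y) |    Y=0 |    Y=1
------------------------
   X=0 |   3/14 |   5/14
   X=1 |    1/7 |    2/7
I(X;Y) = 0.0004 dits

Mutual information has multiple equivalent forms:
- I(X;Y) = H(X) - H(X|Y)
- I(X;Y) = H(Y) - H(Y|X)
- I(X;Y) = H(X) + H(Y) - H(X,Y)

Computing all quantities:
H(X) = 0.2966, H(Y) = 0.2831, H(X,Y) = 0.5792
H(X|Y) = 0.2962, H(Y|X) = 0.2827

Verification:
H(X) - H(X|Y) = 0.2966 - 0.2962 = 0.0004
H(Y) - H(Y|X) = 0.2831 - 0.2827 = 0.0004
H(X) + H(Y) - H(X,Y) = 0.2966 + 0.2831 - 0.5792 = 0.0004

All forms give I(X;Y) = 0.0004 dits. ✓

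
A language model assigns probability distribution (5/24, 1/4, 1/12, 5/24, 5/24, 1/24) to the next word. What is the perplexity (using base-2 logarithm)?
5.2934

Perplexity is 2^H (or exp(H) for natural log).

First, H = -Σ p log p = 2.4042 bits
Perplexity = 2^2.4042 = 5.2934

Interpretation: The model's uncertainty is equivalent to choosing uniformly among 5.3 options.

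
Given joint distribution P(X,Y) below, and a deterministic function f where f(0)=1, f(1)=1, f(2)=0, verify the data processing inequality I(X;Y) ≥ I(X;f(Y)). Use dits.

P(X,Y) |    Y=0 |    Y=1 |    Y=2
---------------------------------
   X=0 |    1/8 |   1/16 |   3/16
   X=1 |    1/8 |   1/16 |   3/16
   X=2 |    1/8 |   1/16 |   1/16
I(X;Y) = 0.0108, I(X;f(Y)) = 0.0108, inequality holds: 0.0108 ≥ 0.0108

Data Processing Inequality: For any Markov chain X → Y → Z, we have I(X;Y) ≥ I(X;Z).

Here Z = f(Y) is a deterministic function of Y, forming X → Y → Z.

Original I(X;Y) = 0.0108 dits

After applying f:
P(X,Z) where Z=f(Y):
- P(X,Z=0) = P(X,Y=2)
- P(X,Z=1) = P(X,Y=0) + P(X,Y=1)

I(X;Z) = I(X;f(Y)) = 0.0108 dits

Verification: 0.0108 ≥ 0.0108 ✓

Information cannot be created by processing; the function f can only lose information about X.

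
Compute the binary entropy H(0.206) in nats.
0.5086 nats

The binary entropy function is:
H(p) = -p log(p) - (1-p) log(1-p)

H(0.206) = -0.206 × log_e(0.206) - 0.794 × log_e(0.794)
H(0.206) = 0.5086 nats

Note: Binary entropy is maximized at p=0.5 (H=1 bit) and minimized at p=0 or p=1 (H=0).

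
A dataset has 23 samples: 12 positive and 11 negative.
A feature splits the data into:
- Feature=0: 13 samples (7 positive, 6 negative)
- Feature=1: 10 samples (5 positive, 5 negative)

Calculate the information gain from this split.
0.0011 bits

Information Gain = H(Y) - H(Y|Feature)

Before split:
P(positive) = 12/23 = 0.5217
H(Y) = 0.9986 bits

After split:
Feature=0: H = 0.9957 bits (weight = 13/23)
Feature=1: H = 1.0000 bits (weight = 10/23)
H(Y|Feature) = (13/23)×0.9957 + (10/23)×1.0000 = 0.9976 bits

Information Gain = 0.9986 - 0.9976 = 0.0011 bits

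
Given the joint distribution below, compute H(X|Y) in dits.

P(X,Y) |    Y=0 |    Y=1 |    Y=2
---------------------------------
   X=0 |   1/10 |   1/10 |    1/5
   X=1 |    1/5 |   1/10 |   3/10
0.2893 dits

Using the chain rule: H(X|Y) = H(X,Y) - H(Y)

First, compute H(X,Y) = 0.7365 dits

Marginal P(Y) = (3/10, 1/5, 1/2)
H(Y) = 0.4472 dits

H(X|Y) = H(X,Y) - H(Y) = 0.7365 - 0.4472 = 0.2893 dits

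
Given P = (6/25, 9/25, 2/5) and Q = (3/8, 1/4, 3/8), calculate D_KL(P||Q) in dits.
0.0217 dits

KL divergence: D_KL(P||Q) = Σ p(x) log(p(x)/q(x))

Computing term by term:
  x=0: 6/25 × log_10[(6/25)/(3/8)] = 6/25 × -0.1938 = -0.0465
  x=1: 9/25 × log_10[(9/25)/(1/4)] = 9/25 × 0.1584 = 0.0570
  x=2: 2/5 × log_10[(2/5)/(3/8)] = 2/5 × 0.0280 = 0.0112

D_KL(P||Q) = 0.0217 dits

Note: KL divergence is always non-negative and equals 0 iff P = Q.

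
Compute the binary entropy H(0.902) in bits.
0.4626 bits

The binary entropy function is:
H(p) = -p log(p) - (1-p) log(1-p)

H(0.902) = -0.902 × log_2(0.902) - 0.098 × log_2(0.098)
H(0.902) = 0.4626 bits

Note: Binary entropy is maximized at p=0.5 (H=1 bit) and minimized at p=0 or p=1 (H=0).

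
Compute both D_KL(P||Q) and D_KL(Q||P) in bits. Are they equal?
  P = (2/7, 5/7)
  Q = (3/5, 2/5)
D_KL(P||Q) = 0.2917, D_KL(Q||P) = 0.3076

KL divergence is not symmetric: D_KL(P||Q) ≠ D_KL(Q||P) in general.

D_KL(P||Q) = 0.2917 bits
D_KL(Q||P) = 0.3076 bits

No, they are not equal!

This asymmetry is why KL divergence is not a true distance metric.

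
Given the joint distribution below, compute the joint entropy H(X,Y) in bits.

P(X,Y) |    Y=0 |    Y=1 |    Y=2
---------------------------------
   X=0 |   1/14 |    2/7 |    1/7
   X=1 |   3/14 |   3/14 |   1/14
2.4138 bits

Joint entropy is H(X,Y) = -Σ_{x,y} p(x,y) log p(x,y).

Summing over all non-zero entries:
H(X,Y) = -[1/14·log_2(1/14) + 2/7·log_2(2/7) + 1/7·log_2(1/7) + 3/14·log_2(3/14) + 3/14·log_2(3/14) + 1/14·log_2(1/14)]
H(X,Y) = 2.4138 bits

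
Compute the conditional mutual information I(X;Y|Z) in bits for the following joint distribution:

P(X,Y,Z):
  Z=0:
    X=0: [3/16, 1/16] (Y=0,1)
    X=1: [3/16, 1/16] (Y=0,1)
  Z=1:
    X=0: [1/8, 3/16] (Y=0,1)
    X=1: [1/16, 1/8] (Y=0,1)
0.0016 bits

Conditional mutual information: I(X;Y|Z) = H(X|Z) + H(Y|Z) - H(X,Y|Z)

H(Z) = 1.0000
H(X,Z) = 1.9772 → H(X|Z) = 0.9772
H(Y,Z) = 1.8829 → H(Y|Z) = 0.8829
H(X,Y,Z) = 2.8585 → H(X,Y|Z) = 1.8585

I(X;Y|Z) = 0.9772 + 0.8829 - 1.8585 = 0.0016 bits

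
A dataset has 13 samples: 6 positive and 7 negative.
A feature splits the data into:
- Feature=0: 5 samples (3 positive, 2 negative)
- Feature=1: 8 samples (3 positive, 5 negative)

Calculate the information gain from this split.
0.0349 bits

Information Gain = H(Y) - H(Y|Feature)

Before split:
P(positive) = 6/13 = 0.4615
H(Y) = 0.9957 bits

After split:
Feature=0: H = 0.9710 bits (weight = 5/13)
Feature=1: H = 0.9544 bits (weight = 8/13)
H(Y|Feature) = (5/13)×0.9710 + (8/13)×0.9544 = 0.9608 bits

Information Gain = 0.9957 - 0.9608 = 0.0349 bits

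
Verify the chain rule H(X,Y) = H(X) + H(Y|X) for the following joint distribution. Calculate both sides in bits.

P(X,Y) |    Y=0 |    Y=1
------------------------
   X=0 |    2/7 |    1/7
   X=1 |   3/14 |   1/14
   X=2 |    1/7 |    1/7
H(X,Y) = 2.4677, H(X) = 1.5567, H(Y|X) = 0.9111 (all in bits)

Chain rule: H(X,Y) = H(X) + H(Y|X)

Left side — joint entropy directly:
H(X,Y) = -Σ p(x,y) log p(x,y) = 2.4677 bits

Right side — compute H(Y|X) from the conditional distributions:
P(X) = (3/7, 2/7, 2/7), so H(X) = 1.5567 bits
H(Y|X) = Σ_x P(X=x) · H(Y|X=x):
  P(Y|X=0) = (2/3, 1/3), H(Y|X=0) = 0.9183, weight P(X=0) = 3/7
  P(Y|X=1) = (3/4, 1/4), H(Y|X=1) = 0.8113, weight P(X=1) = 2/7
  P(Y|X=2) = (1/2, 1/2), H(Y|X=2) = 1.0000, weight P(X=2) = 2/7
H(Y|X) = 0.9111 bits

H(X) + H(Y|X) = 1.5567 + 0.9111 = 2.4677 bits

Both sides equal 2.4677 bits. ✓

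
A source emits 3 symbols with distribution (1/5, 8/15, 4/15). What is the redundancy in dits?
0.0387 dits

Redundancy measures how far a source is from maximum entropy:
R = H_max - H(X)

Maximum entropy for 3 symbols: H_max = log_10(3) = 0.4771 dits
Actual entropy: H(X) = 0.4385 dits
Redundancy: R = 0.4771 - 0.4385 = 0.0387 dits

This redundancy represents potential for compression: the source could be compressed by 0.0387 dits per symbol.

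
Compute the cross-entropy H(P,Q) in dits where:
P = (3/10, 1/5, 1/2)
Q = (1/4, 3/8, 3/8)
0.4788 dits

Cross-entropy: H(P,Q) = -Σ p(x) log q(x)

Alternatively: H(P,Q) = H(P) + D_KL(P||Q)
H(P) = 0.4472 dits
D_KL(P||Q) = 0.0316 dits

H(P,Q) = 0.4472 + 0.0316 = 0.4788 dits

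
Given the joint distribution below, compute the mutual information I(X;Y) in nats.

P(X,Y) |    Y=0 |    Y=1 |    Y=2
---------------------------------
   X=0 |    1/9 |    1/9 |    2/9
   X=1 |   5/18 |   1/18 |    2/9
0.0402 nats

Mutual information: I(X;Y) = H(X) + H(Y) - H(X,Y)

Marginals:
P(X) = (4/9, 5/9), H(X) = 0.6870 nats
P(Y) = (7/18, 1/6, 4/9), H(Y) = 1.0263 nats

Joint entropy: H(X,Y) = 1.6731 nats

I(X;Y) = 0.6870 + 1.0263 - 1.6731 = 0.0402 nats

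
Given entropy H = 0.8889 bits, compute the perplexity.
1.8518

Perplexity is 2^H (or exp(H) for natural log).

H = 0.8889 bits
Perplexity = 2^0.8889 = 1.8518

Interpretation: The model's uncertainty is equivalent to choosing uniformly among 1.9 options.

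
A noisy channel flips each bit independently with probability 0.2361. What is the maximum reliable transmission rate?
0.2115 bits

For a binary symmetric channel (BSC) with error probability p:
Capacity C = 1 - H(p) bits per symbol

where H(p) = -p log₂(p) - (1-p) log₂(1-p) is the binary entropy function.

H(0.2361) = 0.7885 bits
C = 1 - 0.7885 = 0.2115 bits per symbol

This means we can reliably transmit up to 0.2115 bits of information per channel use.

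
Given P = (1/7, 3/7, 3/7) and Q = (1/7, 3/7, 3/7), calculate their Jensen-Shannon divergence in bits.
0.0000 bits

Jensen-Shannon divergence is:
JSD(P||Q) = 0.5 × D_KL(P||M) + 0.5 × D_KL(Q||M)
where M = 0.5 × (P + Q) is the mixture distribution.

M = 0.5 × (1/7, 3/7, 3/7) + 0.5 × (1/7, 3/7, 3/7) = (1/7, 3/7, 3/7)

D_KL(P||M) = 0.0000 bits
D_KL(Q||M) = 0.0000 bits

JSD(P||Q) = 0.5 × 0.0000 + 0.5 × 0.0000 = 0.0000 bits

Unlike KL divergence, JSD is symmetric and bounded: 0 ≤ JSD ≤ log(2).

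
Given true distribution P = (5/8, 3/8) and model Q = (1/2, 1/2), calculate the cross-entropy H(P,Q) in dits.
0.3010 dits

Cross-entropy: H(P,Q) = -Σ p(x) log q(x)

Alternatively: H(P,Q) = H(P) + D_KL(P||Q)
H(P) = 0.2873 dits
D_KL(P||Q) = 0.0137 dits

H(P,Q) = 0.2873 + 0.0137 = 0.3010 dits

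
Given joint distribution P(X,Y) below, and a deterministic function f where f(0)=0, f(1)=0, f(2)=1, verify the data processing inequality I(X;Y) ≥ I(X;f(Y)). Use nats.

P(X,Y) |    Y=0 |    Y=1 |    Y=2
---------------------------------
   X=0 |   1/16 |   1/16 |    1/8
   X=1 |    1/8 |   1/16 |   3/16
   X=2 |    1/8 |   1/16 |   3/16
I(X;Y) = 0.0054, I(X;f(Y)) = 0.0000, inequality holds: 0.0054 ≥ 0.0000

Data Processing Inequality: For any Markov chain X → Y → Z, we have I(X;Y) ≥ I(X;Z).

Here Z = f(Y) is a deterministic function of Y, forming X → Y → Z.

Original I(X;Y) = 0.0054 nats

After applying f:
P(X,Z) where Z=f(Y):
- P(X,Z=0) = P(X,Y=0) + P(X,Y=1)
- P(X,Z=1) = P(X,Y=2)

I(X;Z) = I(X;f(Y)) = 0.0000 nats

Verification: 0.0054 ≥ 0.0000 ✓

Information cannot be created by processing; the function f can only lose information about X.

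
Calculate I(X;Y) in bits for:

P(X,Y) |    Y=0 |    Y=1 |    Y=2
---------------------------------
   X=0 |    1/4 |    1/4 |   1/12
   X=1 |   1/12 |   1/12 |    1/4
0.1686 bits

Mutual information: I(X;Y) = H(X) + H(Y) - H(X,Y)

Marginals:
P(X) = (7/12, 5/12), H(X) = 0.9799 bits
P(Y) = (1/3, 1/3, 1/3), H(Y) = 1.5850 bits

Joint entropy: H(X,Y) = 2.3962 bits

I(X;Y) = 0.9799 + 1.5850 - 2.3962 = 0.1686 bits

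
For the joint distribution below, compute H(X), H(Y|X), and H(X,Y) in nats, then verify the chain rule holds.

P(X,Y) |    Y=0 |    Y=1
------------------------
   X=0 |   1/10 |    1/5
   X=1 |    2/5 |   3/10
H(X,Y) = 1.2799, H(X) = 0.6109, H(Y|X) = 0.6690 (all in nats)

Chain rule: H(X,Y) = H(X) + H(Y|X)

Left side — joint entropy directly:
H(X,Y) = -Σ p(x,y) log p(x,y) = 1.2799 nats

Right side — compute H(Y|X) from the conditional distributions:
P(X) = (3/10, 7/10), so H(X) = 0.6109 nats
H(Y|X) = Σ_x P(X=x) · H(Y|X=x):
  P(Y|X=0) = (1/3, 2/3), H(Y|X=0) = 0.6365, weight P(X=0) = 3/10
  P(Y|X=1) = (4/7, 3/7), H(Y|X=1) = 0.6829, weight P(X=1) = 7/10
H(Y|X) = 0.6690 nats

H(X) + H(Y|X) = 0.6109 + 0.6690 = 1.2799 nats

Both sides equal 1.2799 nats. ✓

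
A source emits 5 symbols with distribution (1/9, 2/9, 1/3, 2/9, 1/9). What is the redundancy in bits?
0.1248 bits

Redundancy measures how far a source is from maximum entropy:
R = H_max - H(X)

Maximum entropy for 5 symbols: H_max = log_2(5) = 2.3219 bits
Actual entropy: H(X) = 2.1972 bits
Redundancy: R = 2.3219 - 2.1972 = 0.1248 bits

This redundancy represents potential for compression: the source could be compressed by 0.1248 bits per symbol.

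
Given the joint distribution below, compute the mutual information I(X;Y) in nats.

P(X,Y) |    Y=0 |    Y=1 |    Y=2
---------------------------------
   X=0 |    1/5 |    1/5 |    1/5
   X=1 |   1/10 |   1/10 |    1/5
0.0138 nats

Mutual information: I(X;Y) = H(X) + H(Y) - H(X,Y)

Marginals:
P(X) = (3/5, 2/5), H(X) = 0.6730 nats
P(Y) = (3/10, 3/10, 2/5), H(Y) = 1.0889 nats

Joint entropy: H(X,Y) = 1.7481 nats

I(X;Y) = 0.6730 + 1.0889 - 1.7481 = 0.0138 nats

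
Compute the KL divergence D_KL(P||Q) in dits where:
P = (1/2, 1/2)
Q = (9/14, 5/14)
0.0185 dits

KL divergence: D_KL(P||Q) = Σ p(x) log(p(x)/q(x))

Computing term by term:
  x=0: 1/2 × log_10[(1/2)/(9/14)] = 1/2 × -0.1091 = -0.0546
  x=1: 1/2 × log_10[(1/2)/(5/14)] = 1/2 × 0.1461 = 0.0731

D_KL(P||Q) = 0.0185 dits

Note: KL divergence is always non-negative and equals 0 iff P = Q.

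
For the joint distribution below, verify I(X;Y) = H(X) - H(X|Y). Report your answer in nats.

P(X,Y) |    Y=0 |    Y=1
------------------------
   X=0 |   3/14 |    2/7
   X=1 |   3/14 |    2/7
I(X;Y) = 0.0000 nats

Mutual information has multiple equivalent forms:
- I(X;Y) = H(X) - H(X|Y)
- I(X;Y) = H(Y) - H(Y|X)
- I(X;Y) = H(X) + H(Y) - H(X,Y)

Computing all quantities:
H(X) = 0.6931, H(Y) = 0.6829, H(X,Y) = 1.3761
H(X|Y) = 0.6931, H(Y|X) = 0.6829

Verification:
H(X) - H(X|Y) = 0.6931 - 0.6931 = 0.0000
H(Y) - H(Y|X) = 0.6829 - 0.6829 = 0.0000
H(X) + H(Y) - H(X,Y) = 0.6931 + 0.6829 - 1.3761 = 0.0000

All forms give I(X;Y) = 0.0000 nats. ✓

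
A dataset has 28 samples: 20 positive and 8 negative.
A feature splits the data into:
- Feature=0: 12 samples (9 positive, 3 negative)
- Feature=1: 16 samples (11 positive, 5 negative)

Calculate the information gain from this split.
0.0034 bits

Information Gain = H(Y) - H(Y|Feature)

Before split:
P(positive) = 20/28 = 0.7143
H(Y) = 0.8631 bits

After split:
Feature=0: H = 0.8113 bits (weight = 12/28)
Feature=1: H = 0.8960 bits (weight = 16/28)
H(Y|Feature) = (12/28)×0.8113 + (16/28)×0.8960 = 0.8597 bits

Information Gain = 0.8631 - 0.8597 = 0.0034 bits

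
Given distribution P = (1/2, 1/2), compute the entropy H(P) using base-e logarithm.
0.6931 nats

Shannon entropy is H(X) = -Σ p(x) log p(x).

For P = (1/2, 1/2):
H = -1/2 × log_e(1/2) -1/2 × log_e(1/2)
H = 0.6931 nats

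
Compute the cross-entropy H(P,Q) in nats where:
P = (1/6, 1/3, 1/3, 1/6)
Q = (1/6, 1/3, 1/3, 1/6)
1.3297 nats

Cross-entropy: H(P,Q) = -Σ p(x) log q(x)

Alternatively: H(P,Q) = H(P) + D_KL(P||Q)
H(P) = 1.3297 nats
D_KL(P||Q) = 0.0000 nats

H(P,Q) = 1.3297 + 0.0000 = 1.3297 nats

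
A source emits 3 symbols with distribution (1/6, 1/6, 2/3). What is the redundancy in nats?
0.2310 nats

Redundancy measures how far a source is from maximum entropy:
R = H_max - H(X)

Maximum entropy for 3 symbols: H_max = log_e(3) = 1.0986 nats
Actual entropy: H(X) = 0.8676 nats
Redundancy: R = 1.0986 - 0.8676 = 0.2310 nats

This redundancy represents potential for compression: the source could be compressed by 0.2310 nats per symbol.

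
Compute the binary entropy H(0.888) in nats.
0.3507 nats

The binary entropy function is:
H(p) = -p log(p) - (1-p) log(1-p)

H(0.888) = -0.888 × log_e(0.888) - 0.112 × log_e(0.112)
H(0.888) = 0.3507 nats

Note: Binary entropy is maximized at p=0.5 (H=1 bit) and minimized at p=0 or p=1 (H=0).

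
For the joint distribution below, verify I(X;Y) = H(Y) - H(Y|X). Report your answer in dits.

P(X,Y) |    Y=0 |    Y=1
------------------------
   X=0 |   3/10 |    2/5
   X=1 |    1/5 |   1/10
I(X;Y) = 0.0105 dits

Mutual information has multiple equivalent forms:
- I(X;Y) = H(X) - H(X|Y)
- I(X;Y) = H(Y) - H(Y|X)
- I(X;Y) = H(X) + H(Y) - H(X,Y)

Computing all quantities:
H(X) = 0.2653, H(Y) = 0.3010, H(X,Y) = 0.5558
H(X|Y) = 0.2548, H(Y|X) = 0.2905

Verification:
H(X) - H(X|Y) = 0.2653 - 0.2548 = 0.0105
H(Y) - H(Y|X) = 0.3010 - 0.2905 = 0.0105
H(X) + H(Y) - H(X,Y) = 0.2653 + 0.3010 - 0.5558 = 0.0105

All forms give I(X;Y) = 0.0105 dits. ✓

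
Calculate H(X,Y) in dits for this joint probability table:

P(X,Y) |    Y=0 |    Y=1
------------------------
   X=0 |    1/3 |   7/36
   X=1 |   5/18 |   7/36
0.5901 dits

Joint entropy is H(X,Y) = -Σ_{x,y} p(x,y) log p(x,y).

Summing over all non-zero entries:
H(X,Y) = -[1/3·log_10(1/3) + 7/36·log_10(7/36) + 5/18·log_10(5/18) + 7/36·log_10(7/36)]
H(X,Y) = 0.5901 dits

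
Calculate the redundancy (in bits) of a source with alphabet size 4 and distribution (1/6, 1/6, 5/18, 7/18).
0.0951 bits

Redundancy measures how far a source is from maximum entropy:
R = H_max - H(X)

Maximum entropy for 4 symbols: H_max = log_2(4) = 2.0000 bits
Actual entropy: H(X) = 1.9049 bits
Redundancy: R = 2.0000 - 1.9049 = 0.0951 bits

This redundancy represents potential for compression: the source could be compressed by 0.0951 bits per symbol.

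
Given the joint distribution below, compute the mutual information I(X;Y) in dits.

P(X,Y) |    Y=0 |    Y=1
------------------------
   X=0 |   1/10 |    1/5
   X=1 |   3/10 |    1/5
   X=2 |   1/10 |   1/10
0.0118 dits

Mutual information: I(X;Y) = H(X) + H(Y) - H(X,Y)

Marginals:
P(X) = (3/10, 1/2, 1/5), H(X) = 0.4472 dits
P(Y) = (1/2, 1/2), H(Y) = 0.3010 dits

Joint entropy: H(X,Y) = 0.7365 dits

I(X;Y) = 0.4472 + 0.3010 - 0.7365 = 0.0118 dits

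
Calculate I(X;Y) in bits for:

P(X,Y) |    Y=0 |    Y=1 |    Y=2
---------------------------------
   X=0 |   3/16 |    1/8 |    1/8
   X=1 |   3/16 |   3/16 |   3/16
0.0069 bits

Mutual information: I(X;Y) = H(X) + H(Y) - H(X,Y)

Marginals:
P(X) = (7/16, 9/16), H(X) = 0.9887 bits
P(Y) = (3/8, 5/16, 5/16), H(Y) = 1.5794 bits

Joint entropy: H(X,Y) = 2.5613 bits

I(X;Y) = 0.9887 + 1.5794 - 2.5613 = 0.0069 bits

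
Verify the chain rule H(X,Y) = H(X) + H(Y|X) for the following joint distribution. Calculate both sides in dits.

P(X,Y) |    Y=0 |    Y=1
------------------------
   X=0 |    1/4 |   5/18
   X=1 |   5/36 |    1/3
H(X,Y) = 0.5832, H(X) = 0.3004, H(Y|X) = 0.2828 (all in dits)

Chain rule: H(X,Y) = H(X) + H(Y|X)

Left side — joint entropy directly:
H(X,Y) = -Σ p(x,y) log p(x,y) = 0.5832 dits

Right side — compute H(Y|X) from the conditional distributions:
P(X) = (19/36, 17/36), so H(X) = 0.3004 dits
H(Y|X) = Σ_x P(X=x) · H(Y|X=x):
  P(Y|X=0) = (9/19, 10/19), H(Y|X=0) = 0.3004, weight P(X=0) = 19/36
  P(Y|X=1) = (5/17, 12/17), H(Y|X=1) = 0.2631, weight P(X=1) = 17/36
H(Y|X) = 0.2828 dits

H(X) + H(Y|X) = 0.3004 + 0.2828 = 0.5832 dits

Both sides equal 0.5832 dits. ✓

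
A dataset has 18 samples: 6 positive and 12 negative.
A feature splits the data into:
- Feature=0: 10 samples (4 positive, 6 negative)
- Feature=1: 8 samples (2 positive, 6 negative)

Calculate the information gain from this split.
0.0183 bits

Information Gain = H(Y) - H(Y|Feature)

Before split:
P(positive) = 6/18 = 0.3333
H(Y) = 0.9183 bits

After split:
Feature=0: H = 0.9710 bits (weight = 10/18)
Feature=1: H = 0.8113 bits (weight = 8/18)
H(Y|Feature) = (10/18)×0.9710 + (8/18)×0.8113 = 0.9000 bits

Information Gain = 0.9183 - 0.9000 = 0.0183 bits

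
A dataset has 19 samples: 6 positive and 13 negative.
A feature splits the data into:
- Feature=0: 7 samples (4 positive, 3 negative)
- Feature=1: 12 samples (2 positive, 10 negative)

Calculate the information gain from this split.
0.1262 bits

Information Gain = H(Y) - H(Y|Feature)

Before split:
P(positive) = 6/19 = 0.3158
H(Y) = 0.8997 bits

After split:
Feature=0: H = 0.9852 bits (weight = 7/19)
Feature=1: H = 0.6500 bits (weight = 12/19)
H(Y|Feature) = (7/19)×0.9852 + (12/19)×0.6500 = 0.7735 bits

Information Gain = 0.8997 - 0.7735 = 0.1262 bits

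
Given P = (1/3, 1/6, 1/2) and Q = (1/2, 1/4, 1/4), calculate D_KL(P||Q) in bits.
0.2075 bits

KL divergence: D_KL(P||Q) = Σ p(x) log(p(x)/q(x))

Computing term by term:
  x=0: 1/3 × log_2[(1/3)/(1/2)] = 1/3 × -0.5850 = -0.1950
  x=1: 1/6 × log_2[(1/6)/(1/4)] = 1/6 × -0.5850 = -0.0975
  x=2: 1/2 × log_2[(1/2)/(1/4)] = 1/2 × 1.0000 = 0.5000

D_KL(P||Q) = 0.2075 bits

Note: KL divergence is always non-negative and equals 0 iff P = Q.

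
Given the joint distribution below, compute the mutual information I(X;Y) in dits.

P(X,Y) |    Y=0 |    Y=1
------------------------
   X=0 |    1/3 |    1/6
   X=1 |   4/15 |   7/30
0.0040 dits

Mutual information: I(X;Y) = H(X) + H(Y) - H(X,Y)

Marginals:
P(X) = (1/2, 1/2), H(X) = 0.3010 dits
P(Y) = (3/5, 2/5), H(Y) = 0.2923 dits

Joint entropy: H(X,Y) = 0.5893 dits

I(X;Y) = 0.3010 + 0.2923 - 0.5893 = 0.0040 dits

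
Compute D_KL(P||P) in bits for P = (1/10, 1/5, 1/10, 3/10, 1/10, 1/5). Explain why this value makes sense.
0.0000 bits

KL divergence satisfies the Gibbs inequality: D_KL(P||Q) ≥ 0 for all distributions P, Q.

D_KL(P||Q) = Σ p(x) log(p(x)/q(x))
Each term is p(x) × log_2(p(x)/p(x)) = p(x) × log_2(1) = 0, so the sum is 0.
D_KL(P||Q) = 0.0000 bits

When P = Q, the KL divergence is exactly 0, as there is no 'divergence' between identical distributions.

This non-negativity is a fundamental property: relative entropy cannot be negative because it measures how different Q is from P.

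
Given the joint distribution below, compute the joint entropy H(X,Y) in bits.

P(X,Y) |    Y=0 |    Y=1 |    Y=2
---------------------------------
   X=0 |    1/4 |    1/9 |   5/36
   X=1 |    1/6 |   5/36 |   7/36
2.5335 bits

Joint entropy is H(X,Y) = -Σ_{x,y} p(x,y) log p(x,y).

Summing over all non-zero entries:
H(X,Y) = -[1/4·log_2(1/4) + 1/9·log_2(1/9) + 5/36·log_2(5/36) + 1/6·log_2(1/6) + 5/36·log_2(5/36) + 7/36·log_2(7/36)]
H(X,Y) = 2.5335 bits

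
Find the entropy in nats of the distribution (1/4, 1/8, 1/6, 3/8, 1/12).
1.4800 nats

Shannon entropy is H(X) = -Σ p(x) log p(x).

For P = (1/4, 1/8, 1/6, 3/8, 1/12):
H = -1/4 × log_e(1/4) -1/8 × log_e(1/8) -1/6 × log_e(1/6) -3/8 × log_e(3/8) -1/12 × log_e(1/12)
H = 1.4800 nats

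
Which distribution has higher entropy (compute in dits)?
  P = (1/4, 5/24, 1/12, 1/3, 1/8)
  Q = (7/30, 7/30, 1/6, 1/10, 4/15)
Q

Computing entropies in dits:
H(P) = 0.6543
H(Q) = 0.6777

Distribution Q has higher entropy.

Intuition: The distribution closer to uniform (more spread out) has higher entropy.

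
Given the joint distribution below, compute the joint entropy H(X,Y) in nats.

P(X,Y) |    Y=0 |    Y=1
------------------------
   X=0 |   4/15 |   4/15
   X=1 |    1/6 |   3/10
1.3648 nats

Joint entropy is H(X,Y) = -Σ_{x,y} p(x,y) log p(x,y).

Summing over all non-zero entries:
H(X,Y) = -[4/15·log_e(4/15) + 4/15·log_e(4/15) + 1/6·log_e(1/6) + 3/10·log_e(3/10)]
H(X,Y) = 1.3648 nats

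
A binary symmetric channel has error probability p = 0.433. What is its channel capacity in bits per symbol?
0.0130 bits

For a binary symmetric channel (BSC) with error probability p:
Capacity C = 1 - H(p) bits per symbol

where H(p) = -p log₂(p) - (1-p) log₂(1-p) is the binary entropy function.

H(0.433) = 0.9870 bits
C = 1 - 0.9870 = 0.0130 bits per symbol

This means we can reliably transmit up to 0.0130 bits of information per channel use.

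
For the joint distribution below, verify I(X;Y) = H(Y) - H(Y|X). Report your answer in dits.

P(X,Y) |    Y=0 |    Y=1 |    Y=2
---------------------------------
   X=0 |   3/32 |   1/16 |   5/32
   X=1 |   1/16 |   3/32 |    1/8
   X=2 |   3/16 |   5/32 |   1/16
I(X;Y) = 0.0288 dits

Mutual information has multiple equivalent forms:
- I(X;Y) = H(X) - H(X|Y)
- I(X;Y) = H(Y) - H(Y|X)
- I(X;Y) = H(X) + H(Y) - H(X,Y)

Computing all quantities:
H(X) = 0.4717, H(Y) = 0.4767, H(X,Y) = 0.9197
H(X|Y) = 0.4430, H(Y|X) = 0.4479

Verification:
H(X) - H(X|Y) = 0.4717 - 0.4430 = 0.0288
H(Y) - H(Y|X) = 0.4767 - 0.4479 = 0.0288
H(X) + H(Y) - H(X,Y) = 0.4717 + 0.4767 - 0.9197 = 0.0288

All forms give I(X;Y) = 0.0288 dits. ✓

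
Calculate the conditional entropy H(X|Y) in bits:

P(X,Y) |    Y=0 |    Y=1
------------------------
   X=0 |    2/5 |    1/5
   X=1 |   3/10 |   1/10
0.9651 bits

Using the chain rule: H(X|Y) = H(X,Y) - H(Y)

First, compute H(X,Y) = 1.8464 bits

Marginal P(Y) = (7/10, 3/10)
H(Y) = 0.8813 bits

H(X|Y) = H(X,Y) - H(Y) = 1.8464 - 0.8813 = 0.9651 bits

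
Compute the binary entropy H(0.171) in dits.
0.1987 dits

The binary entropy function is:
H(p) = -p log(p) - (1-p) log(1-p)

H(0.171) = -0.171 × log_10(0.171) - 0.829 × log_10(0.829)
H(0.171) = 0.1987 dits

Note: Binary entropy is maximized at p=0.5 (H=1 bit) and minimized at p=0 or p=1 (H=0).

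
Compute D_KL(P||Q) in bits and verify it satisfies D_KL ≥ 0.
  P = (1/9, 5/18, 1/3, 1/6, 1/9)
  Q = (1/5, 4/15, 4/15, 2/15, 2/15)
0.0539 bits

KL divergence satisfies the Gibbs inequality: D_KL(P||Q) ≥ 0 for all distributions P, Q.

D_KL(P||Q) = Σ p(x) log(p(x)/q(x))
Term by term:
  x=0: 1/9 × log_2[(1/9)/(1/5)] = -0.0942
  x=1: 5/18 × log_2[(5/18)/(4/15)] = 0.0164
  x=2: 1/3 × log_2[(1/3)/(4/15)] = 0.1073
  x=3: 1/6 × log_2[(1/6)/(2/15)] = 0.0537
  x=4: 1/9 × log_2[(1/9)/(2/15)] = -0.0292
D_KL(P||Q) = 0.0539 bits

D_KL(P||Q) = 0.0539 ≥ 0 ✓

This non-negativity is a fundamental property: relative entropy cannot be negative because it measures how different Q is from P.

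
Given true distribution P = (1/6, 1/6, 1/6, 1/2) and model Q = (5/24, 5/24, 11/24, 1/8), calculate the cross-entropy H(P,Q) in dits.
0.7351 dits

Cross-entropy: H(P,Q) = -Σ p(x) log q(x)

Alternatively: H(P,Q) = H(P) + D_KL(P||Q)
H(P) = 0.5396 dits
D_KL(P||Q) = 0.1955 dits

H(P,Q) = 0.5396 + 0.1955 = 0.7351 dits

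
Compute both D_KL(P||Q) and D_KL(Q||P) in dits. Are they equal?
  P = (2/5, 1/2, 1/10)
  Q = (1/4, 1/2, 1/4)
D_KL(P||Q) = 0.0419, D_KL(Q||P) = 0.0485

KL divergence is not symmetric: D_KL(P||Q) ≠ D_KL(Q||P) in general.

D_KL(P||Q) = 0.0419 dits
D_KL(Q||P) = 0.0485 dits

No, they are not equal!

This asymmetry is why KL divergence is not a true distance metric.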